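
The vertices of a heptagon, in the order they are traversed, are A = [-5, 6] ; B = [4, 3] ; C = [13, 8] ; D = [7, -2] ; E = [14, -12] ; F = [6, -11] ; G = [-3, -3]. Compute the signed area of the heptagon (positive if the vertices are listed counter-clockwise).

-175

Apply the shoelace formula: 2A = Σ (x_i·y_{i+1} − x_{i+1}·y_i), indices taken mod 7.
A→B: (-5)(3) − (4)(6) = -39
B→C: (4)(8) − (13)(3) = -7
C→D: (13)(-2) − (7)(8) = -82
D→E: (7)(-12) − (14)(-2) = -56
E→F: (14)(-11) − (6)(-12) = -82
F→G: (6)(-3) − (-3)(-11) = -51
G→A: (-3)(6) − (-5)(-3) = -33
Σ = -350
Signed area = Σ/2 = -175 (negative ⇒ clockwise traversal).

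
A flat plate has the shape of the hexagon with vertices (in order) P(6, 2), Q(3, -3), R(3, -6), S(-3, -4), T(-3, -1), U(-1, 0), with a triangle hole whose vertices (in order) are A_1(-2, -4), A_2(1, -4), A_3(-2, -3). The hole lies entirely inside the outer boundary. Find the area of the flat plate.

36

Outer boundary:
Apply the shoelace formula: 2A = Σ (x_i·y_{i+1} − x_{i+1}·y_i), indices taken mod 6.
Cross-terms: -24, -9, -30, -9, -1, -2  ⇒  Σ = -75
Area = |Σ|/2 = 37.5.
Hole:
Apply the shoelace (surveyor's) formula: 2A = Σ (x_i·y_{i+1} − x_{i+1}·y_i), indices taken mod 3.
Σ = (12) + (-11) + (2) = 3
Area = |Σ|/2 = 1.5.
Net area = 37.5 − 1.5 = 36.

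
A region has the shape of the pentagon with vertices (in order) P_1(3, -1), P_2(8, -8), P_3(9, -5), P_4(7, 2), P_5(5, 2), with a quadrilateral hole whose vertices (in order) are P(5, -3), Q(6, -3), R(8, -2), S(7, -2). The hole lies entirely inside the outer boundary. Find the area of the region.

Outer boundary:
Apply the shoelace (surveyor's) formula: 2A = Σ (x_i·y_{i+1} − x_{i+1}·y_i), indices taken mod 5.
P_1→P_2: (3)(-8) − (8)(-1) = -16
P_2→P_3: (8)(-5) − (9)(-8) = 32
P_3→P_4: (9)(2) − (7)(-5) = 53
P_4→P_5: (7)(2) − (5)(2) = 4
P_5→P_1: (5)(-1) − (3)(2) = -11
Σ = 62
Area = |Σ|/2 = 31.
Hole:
Apply the surveyor's formula: 2A = Σ (x_i·y_{i+1} − x_{i+1}·y_i), indices taken mod 4.
Σ = (3) + (12) + (-2) + (-11) = 2
Area = |Σ|/2 = 1.
Net area = 31 − 1 = 30.

30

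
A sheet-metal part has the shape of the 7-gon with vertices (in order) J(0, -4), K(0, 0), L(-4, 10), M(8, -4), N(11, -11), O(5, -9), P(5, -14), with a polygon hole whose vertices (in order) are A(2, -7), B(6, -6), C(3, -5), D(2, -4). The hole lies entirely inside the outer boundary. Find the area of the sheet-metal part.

93.5

Outer boundary:
Apply the shoelace formula: 2A = Σ (x_i·y_{i+1} − x_{i+1}·y_i), indices taken mod 7.
Σ = (0) + (0) + (-64) + (-44) + (-44) + (-25) + (-20) = -197
Area = |Σ|/2 = 98.5.
Hole:
Apply the surveyor's formula: 2A = Σ (x_i·y_{i+1} − x_{i+1}·y_i), indices taken mod 4.
Σ = (30) + (-12) + (-2) + (-6) = 10
Area = |Σ|/2 = 5.
Net area = 98.5 − 5 = 93.5.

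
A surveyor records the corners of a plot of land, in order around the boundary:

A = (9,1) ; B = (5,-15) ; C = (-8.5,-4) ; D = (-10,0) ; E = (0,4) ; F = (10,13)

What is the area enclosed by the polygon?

257.25

Apply the shoelace (surveyor's) formula: 2A = Σ (x_i·y_{i+1} − x_{i+1}·y_i), indices taken mod 6.
A→B: (9)(-15) − (5)(1) = -140
B→C: (5)(-4) − (-8.5)(-15) = -147.5
C→D: (-8.5)(0) − (-10)(-4) = -40
D→E: (-10)(4) − (0)(0) = -40
E→F: (0)(13) − (10)(4) = -40
F→A: (10)(1) − (9)(13) = -107
Σ = -514.5
Area = |Σ|/2 = 257.25.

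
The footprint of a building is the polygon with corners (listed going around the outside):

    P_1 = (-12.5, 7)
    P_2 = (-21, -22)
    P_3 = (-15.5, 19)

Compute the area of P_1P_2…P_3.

94.5

P_1→P_2: (-12.5)(-22) − (-21)(7) = 422
P_2→P_3: (-21)(19) − (-15.5)(-22) = -740
P_3→P_1: (-15.5)(7) − (-12.5)(19) = 129
Σ = -189
Area = |Σ|/2 = 94.5.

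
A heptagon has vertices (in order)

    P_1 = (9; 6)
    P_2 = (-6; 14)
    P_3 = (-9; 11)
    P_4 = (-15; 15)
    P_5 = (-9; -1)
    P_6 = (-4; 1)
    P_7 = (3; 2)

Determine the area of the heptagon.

189

Apply the shoelace (surveyor's) formula: 2A = Σ (x_i·y_{i+1} − x_{i+1}·y_i), indices taken mod 7.
Σ = (162) + (60) + (30) + (150) + (-13) + (-11) + (0) = 378
Area = |Σ|/2 = 189.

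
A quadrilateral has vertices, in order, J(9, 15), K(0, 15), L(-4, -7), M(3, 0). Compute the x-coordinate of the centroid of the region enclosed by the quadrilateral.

Apply the shoelace formula. First the cross-terms c_i = x_i·y_{i+1} − x_{i+1}·y_i:
  135, 60, 21, 45  ⇒  2A = 261, A = 130.5.
Then Σ (x_i + x_{i+1})·c_i = 1494, so x̄ = 1494 / (6·130.5) = 166/87.

166/87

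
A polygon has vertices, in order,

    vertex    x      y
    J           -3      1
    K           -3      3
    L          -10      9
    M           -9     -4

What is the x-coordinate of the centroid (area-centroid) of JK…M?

-2050/291

Apply the shoelace formula. First the cross-terms c_i = x_i·y_{i+1} − x_{i+1}·y_i:
  -6, 3, 121, -21  ⇒  2A = 97, A = 48.5.
Then Σ (x_i + x_{i+1})·c_i = -2050, so x̄ = -2050 / (6·48.5) = -2050/291.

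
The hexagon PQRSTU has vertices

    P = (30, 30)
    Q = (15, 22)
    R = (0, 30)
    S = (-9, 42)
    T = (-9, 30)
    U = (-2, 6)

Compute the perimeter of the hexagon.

126

|PQ| = √((-15)² + (-8)²) = √289 = 17
|QR| = √((-15)² + (8)²) = √289 = 17
|RS| = √((-9)² + (12)²) = √225 = 15
|ST| = √((0)² + (-12)²) = √144 = 12
|TU| = √((7)² + (-24)²) = √625 = 25
|UP| = √((32)² + (24)²) = √1600 = 40
Perimeter = 17 + 17 + 15 + 12 + 25 + 40 = 126.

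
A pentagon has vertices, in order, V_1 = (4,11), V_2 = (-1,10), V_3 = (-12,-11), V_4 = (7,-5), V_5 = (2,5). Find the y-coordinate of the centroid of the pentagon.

-10/9

Apply Gauss's area formula. First the cross-terms c_i = x_i·y_{i+1} − x_{i+1}·y_i:
  51, 131, 137, 45, 2  ⇒  2A = 366, A = 183.
Then Σ (y_i + y_{i+1})·c_i = -1220, so ȳ = -1220 / (6·183) = -10/9.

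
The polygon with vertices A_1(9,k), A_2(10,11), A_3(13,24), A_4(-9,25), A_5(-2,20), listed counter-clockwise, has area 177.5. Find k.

Write out the shoelace sum; only the two edges meeting at A_1 involve k:
2·Area = [((-2)·k − 9·20) + (9·11 − 10·k)] + 508
       = -12·k + 427 = 355
⇒ k = 6.

6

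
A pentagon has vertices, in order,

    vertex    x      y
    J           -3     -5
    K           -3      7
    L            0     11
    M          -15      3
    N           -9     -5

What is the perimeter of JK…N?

|JK| = √((0)² + (12)²) = √144 = 12
|KL| = √((3)² + (4)²) = √25 = 5
|LM| = √((-15)² + (-8)²) = √289 = 17
|MN| = √((6)² + (-8)²) = √100 = 10
|NJ| = √((6)² + (0)²) = √36 = 6
Perimeter = 12 + 5 + 17 + 10 + 6 = 50.

50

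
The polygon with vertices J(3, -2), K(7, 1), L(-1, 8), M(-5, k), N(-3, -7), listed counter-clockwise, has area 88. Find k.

The doubled signed area Σ (x_i y_{i+1} − x_{i+1} y_i) is linear in k.
With k=0 it equals 176; the coefficient of k is 2 (from the two edges through M).
So 2·k + 176 = 2·88 = 176 ⇒ k = 0.

0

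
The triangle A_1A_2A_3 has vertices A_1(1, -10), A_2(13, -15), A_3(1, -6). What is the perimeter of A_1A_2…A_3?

|A_1A_2| = √((12)² + (-5)²) = √169 = 13
|A_2A_3| = √((-12)² + (9)²) = √225 = 15
|A_3A_1| = √((0)² + (-4)²) = √16 = 4
Perimeter = 13 + 15 + 4 = 32.

32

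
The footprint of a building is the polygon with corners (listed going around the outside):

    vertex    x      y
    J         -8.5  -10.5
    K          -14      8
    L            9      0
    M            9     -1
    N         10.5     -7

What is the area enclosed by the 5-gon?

259.125

Apply the shoelace (surveyor's) formula: 2A = Σ (x_i·y_{i+1} − x_{i+1}·y_i), indices taken mod 5.
Cross-terms: -215, -72, -9, -52.5, -169.75  ⇒  Σ = -518.25
Area = |Σ|/2 = 259.125.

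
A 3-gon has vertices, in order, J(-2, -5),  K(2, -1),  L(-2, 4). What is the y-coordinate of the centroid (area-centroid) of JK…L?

-2/3

Apply the surveyor's formula. First the cross-terms c_i = x_i·y_{i+1} − x_{i+1}·y_i:
  12, 6, 18  ⇒  2A = 36, A = 18.
Then Σ (y_i + y_{i+1})·c_i = -72, so ȳ = -72 / (6·18) = -2/3.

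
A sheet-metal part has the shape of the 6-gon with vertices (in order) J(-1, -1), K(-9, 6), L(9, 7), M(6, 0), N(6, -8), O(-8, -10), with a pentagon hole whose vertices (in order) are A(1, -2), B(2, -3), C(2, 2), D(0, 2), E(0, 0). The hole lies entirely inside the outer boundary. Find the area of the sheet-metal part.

166.5

Outer boundary:
Apply the surveyor's formula: 2A = Σ (x_i·y_{i+1} − x_{i+1}·y_i), indices taken mod 6.
J→K: (-1)(6) − (-9)(-1) = -15
K→L: (-9)(7) − (9)(6) = -117
L→M: (9)(0) − (6)(7) = -42
M→N: (6)(-8) − (6)(0) = -48
N→O: (6)(-10) − (-8)(-8) = -124
O→J: (-8)(-1) − (-1)(-10) = -2
Σ = -348
Area = |Σ|/2 = 174.
Hole:
Apply the shoelace (surveyor's) formula: 2A = Σ (x_i·y_{i+1} − x_{i+1}·y_i), indices taken mod 5.
Cross-terms: 1, 10, 4, 0, 0  ⇒  Σ = 15
Area = |Σ|/2 = 7.5.
Net area = 174 − 7.5 = 166.5.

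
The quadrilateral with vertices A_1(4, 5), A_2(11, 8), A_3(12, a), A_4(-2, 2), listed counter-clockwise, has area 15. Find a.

11

The doubled signed area Σ (x_i y_{i+1} − x_{i+1} y_i) is linear in a.
With a=0 it equals -113; the coefficient of a is 13 (from the two edges through A_3).
So 13·a + -113 = 2·15 = 30 ⇒ a = 11.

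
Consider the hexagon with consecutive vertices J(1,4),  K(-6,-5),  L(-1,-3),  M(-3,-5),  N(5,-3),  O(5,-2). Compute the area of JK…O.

Apply the shoelace formula: 2A = Σ (x_i·y_{i+1} − x_{i+1}·y_i), indices taken mod 6.
Cross-terms: 19, 13, -4, 34, 5, 22  ⇒  Σ = 89
Area = |Σ|/2 = 44.5.

44.5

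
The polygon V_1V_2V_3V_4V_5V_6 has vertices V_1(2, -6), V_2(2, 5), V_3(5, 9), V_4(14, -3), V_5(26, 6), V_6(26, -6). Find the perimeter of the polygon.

82

|V_1V_2| = √((0)² + (11)²) = √121 = 11
|V_2V_3| = √((3)² + (4)²) = √25 = 5
|V_3V_4| = √((9)² + (-12)²) = √225 = 15
|V_4V_5| = √((12)² + (9)²) = √225 = 15
|V_5V_6| = √((0)² + (-12)²) = √144 = 12
|V_6V_1| = √((-24)² + (0)²) = √576 = 24
Perimeter = 11 + 5 + 15 + 15 + 12 + 24 = 82.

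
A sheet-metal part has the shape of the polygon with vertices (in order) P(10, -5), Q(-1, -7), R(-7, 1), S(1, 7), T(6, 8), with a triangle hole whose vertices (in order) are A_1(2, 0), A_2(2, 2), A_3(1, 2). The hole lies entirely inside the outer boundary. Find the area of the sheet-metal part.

Outer boundary:
Cross-terms: -75, -50, -50, -34, -110  ⇒  Σ = -319
Area = |Σ|/2 = 159.5.
Hole:
Apply the surveyor's formula: 2A = Σ (x_i·y_{i+1} − x_{i+1}·y_i), indices taken mod 3.
Σ = (4) + (2) + (-4) = 2
Area = |Σ|/2 = 1.
Net area = 159.5 − 1 = 158.5.

158.5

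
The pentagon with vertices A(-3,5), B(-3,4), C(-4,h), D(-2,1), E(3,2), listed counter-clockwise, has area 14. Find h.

Write out the shoelace sum; only the two edges meeting at C involve h:
2·Area = [((-3)·h − (-4)·4) + ((-4)·1 − (-2)·h)] + 17
       = -1·h + 29 = 28
⇒ h = 1.

1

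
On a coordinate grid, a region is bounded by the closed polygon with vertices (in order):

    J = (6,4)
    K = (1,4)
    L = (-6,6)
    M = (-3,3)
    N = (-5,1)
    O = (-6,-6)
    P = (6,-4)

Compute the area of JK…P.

Apply Gauss's area formula: 2A = Σ (x_i·y_{i+1} − x_{i+1}·y_i), indices taken mod 7.
J→K: (6)(4) − (1)(4) = 20
K→L: (1)(6) − (-6)(4) = 30
L→M: (-6)(3) − (-3)(6) = 0
M→N: (-3)(1) − (-5)(3) = 12
N→O: (-5)(-6) − (-6)(1) = 36
O→P: (-6)(-4) − (6)(-6) = 60
P→J: (6)(4) − (6)(-4) = 48
Σ = 206
Area = |Σ|/2 = 103.

103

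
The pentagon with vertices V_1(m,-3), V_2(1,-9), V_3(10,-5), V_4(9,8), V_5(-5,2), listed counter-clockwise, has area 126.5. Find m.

3

The doubled signed area Σ (x_i y_{i+1} − x_{i+1} y_i) is linear in m.
With m=0 it equals 286; the coefficient of m is -11 (from the two edges through V_1).
So -11·m + 286 = 2·126.5 = 253 ⇒ m = 3.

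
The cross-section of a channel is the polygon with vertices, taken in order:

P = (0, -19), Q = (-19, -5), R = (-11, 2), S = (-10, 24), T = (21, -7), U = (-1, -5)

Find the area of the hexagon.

612.5

Apply Gauss's area formula: 2A = Σ (x_i·y_{i+1} − x_{i+1}·y_i), indices taken mod 6.
Σ = (-361) + (-93) + (-244) + (-434) + (-112) + (19) = -1225
Area = |Σ|/2 = 612.5.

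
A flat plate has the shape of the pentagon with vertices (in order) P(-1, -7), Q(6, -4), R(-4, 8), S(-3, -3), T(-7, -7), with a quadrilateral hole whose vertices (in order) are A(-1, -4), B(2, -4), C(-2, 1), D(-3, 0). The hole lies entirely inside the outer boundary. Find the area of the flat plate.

67.5

Outer boundary:
Σ = (46) + (32) + (36) + (0) + (42) = 156
Area = |Σ|/2 = 78.
Hole:
Apply the surveyor's formula: 2A = Σ (x_i·y_{i+1} − x_{i+1}·y_i), indices taken mod 4.
A→B: (-1)(-4) − (2)(-4) = 12
B→C: (2)(1) − (-2)(-4) = -6
C→D: (-2)(0) − (-3)(1) = 3
D→A: (-3)(-4) − (-1)(0) = 12
Σ = 21
Area = |Σ|/2 = 10.5.
Net area = 78 − 10.5 = 67.5.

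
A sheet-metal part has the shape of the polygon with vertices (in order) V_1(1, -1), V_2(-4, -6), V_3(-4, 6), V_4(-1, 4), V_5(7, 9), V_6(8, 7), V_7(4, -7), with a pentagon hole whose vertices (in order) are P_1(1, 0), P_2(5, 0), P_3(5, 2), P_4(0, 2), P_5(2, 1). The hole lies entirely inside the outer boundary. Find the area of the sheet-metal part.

97

Outer boundary:
Apply the shoelace formula: 2A = Σ (x_i·y_{i+1} − x_{i+1}·y_i), indices taken mod 7.
Σ = (-10) + (-48) + (-10) + (-37) + (-23) + (-84) + (3) = -209
Area = |Σ|/2 = 104.5.
Hole:
Apply the surveyor's formula: 2A = Σ (x_i·y_{i+1} − x_{i+1}·y_i), indices taken mod 5.
Σ = (0) + (10) + (10) + (-4) + (-1) = 15
Area = |Σ|/2 = 7.5.
Net area = 104.5 − 7.5 = 97.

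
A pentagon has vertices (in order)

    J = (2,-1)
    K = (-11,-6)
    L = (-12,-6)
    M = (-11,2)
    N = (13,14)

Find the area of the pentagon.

J→K: (2)(-6) − (-11)(-1) = -23
K→L: (-11)(-6) − (-12)(-6) = -6
L→M: (-12)(2) − (-11)(-6) = -90
M→N: (-11)(14) − (13)(2) = -180
N→J: (13)(-1) − (2)(14) = -41
Σ = -340
Area = |Σ|/2 = 170.

170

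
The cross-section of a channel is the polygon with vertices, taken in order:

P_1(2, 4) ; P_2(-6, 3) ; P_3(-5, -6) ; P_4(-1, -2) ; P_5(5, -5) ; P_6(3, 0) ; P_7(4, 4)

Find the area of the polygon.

P_1→P_2: (2)(3) − (-6)(4) = 30
P_2→P_3: (-6)(-6) − (-5)(3) = 51
P_3→P_4: (-5)(-2) − (-1)(-6) = 4
P_4→P_5: (-1)(-5) − (5)(-2) = 15
P_5→P_6: (5)(0) − (3)(-5) = 15
P_6→P_7: (3)(4) − (4)(0) = 12
P_7→P_1: (4)(4) − (2)(4) = 8
Σ = 135
Area = |Σ|/2 = 67.5.

67.5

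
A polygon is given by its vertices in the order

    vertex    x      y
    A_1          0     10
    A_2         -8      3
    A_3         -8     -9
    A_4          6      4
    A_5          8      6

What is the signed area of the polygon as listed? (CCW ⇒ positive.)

141

Apply the shoelace (surveyor's) formula: 2A = Σ (x_i·y_{i+1} − x_{i+1}·y_i), indices taken mod 5.
A_1→A_2: (0)(3) − (-8)(10) = 80
A_2→A_3: (-8)(-9) − (-8)(3) = 96
A_3→A_4: (-8)(4) − (6)(-9) = 22
A_4→A_5: (6)(6) − (8)(4) = 4
A_5→A_1: (8)(10) − (0)(6) = 80
Σ = 282
Signed area = Σ/2 = 141 (positive ⇒ counter-clockwise traversal).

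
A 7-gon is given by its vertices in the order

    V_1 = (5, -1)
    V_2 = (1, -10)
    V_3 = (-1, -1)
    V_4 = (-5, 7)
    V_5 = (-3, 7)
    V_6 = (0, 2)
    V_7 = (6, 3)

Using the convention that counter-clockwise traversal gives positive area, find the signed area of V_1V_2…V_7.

-62.5

Apply the shoelace (surveyor's) formula: 2A = Σ (x_i·y_{i+1} − x_{i+1}·y_i), indices taken mod 7.
Cross-terms: -49, -11, -12, -14, -6, -12, -21  ⇒  Σ = -125
Signed area = Σ/2 = -62.5 (negative ⇒ clockwise traversal).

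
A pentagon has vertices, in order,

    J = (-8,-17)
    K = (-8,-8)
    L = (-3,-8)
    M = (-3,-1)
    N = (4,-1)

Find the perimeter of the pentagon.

|JK| = √((0)² + (9)²) = √81 = 9
|KL| = √((5)² + (0)²) = √25 = 5
|LM| = √((0)² + (7)²) = √49 = 7
|MN| = √((7)² + (0)²) = √49 = 7
|NJ| = √((-12)² + (-16)²) = √400 = 20
Perimeter = 9 + 5 + 7 + 7 + 20 = 48.

48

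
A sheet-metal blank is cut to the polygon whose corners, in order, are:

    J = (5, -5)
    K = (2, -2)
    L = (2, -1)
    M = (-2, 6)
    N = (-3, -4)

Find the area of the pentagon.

36.5

J→K: (5)(-2) − (2)(-5) = 0
K→L: (2)(-1) − (2)(-2) = 2
L→M: (2)(6) − (-2)(-1) = 10
M→N: (-2)(-4) − (-3)(6) = 26
N→J: (-3)(-5) − (5)(-4) = 35
Σ = 73
Area = |Σ|/2 = 36.5.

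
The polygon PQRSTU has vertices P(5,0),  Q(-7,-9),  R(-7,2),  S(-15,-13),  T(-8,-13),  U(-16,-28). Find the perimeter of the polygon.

102

|PQ| = √((-12)² + (-9)²) = √225 = 15
|QR| = √((0)² + (11)²) = √121 = 11
|RS| = √((-8)² + (-15)²) = √289 = 17
|ST| = √((7)² + (0)²) = √49 = 7
|TU| = √((-8)² + (-15)²) = √289 = 17
|UP| = √((21)² + (28)²) = √1225 = 35
Perimeter = 15 + 11 + 17 + 7 + 17 + 35 = 102.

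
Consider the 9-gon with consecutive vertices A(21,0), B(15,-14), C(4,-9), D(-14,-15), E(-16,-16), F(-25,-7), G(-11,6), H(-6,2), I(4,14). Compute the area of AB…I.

Apply Gauss's area formula: 2A = Σ (x_i·y_{i+1} − x_{i+1}·y_i), indices taken mod 9.
A→B: (21)(-14) − (15)(0) = -294
B→C: (15)(-9) − (4)(-14) = -79
C→D: (4)(-15) − (-14)(-9) = -186
D→E: (-14)(-16) − (-16)(-15) = -16
E→F: (-16)(-7) − (-25)(-16) = -288
F→G: (-25)(6) − (-11)(-7) = -227
G→H: (-11)(2) − (-6)(6) = 14
H→I: (-6)(14) − (4)(2) = -92
I→A: (4)(0) − (21)(14) = -294
Σ = -1462
Area = |Σ|/2 = 731.

731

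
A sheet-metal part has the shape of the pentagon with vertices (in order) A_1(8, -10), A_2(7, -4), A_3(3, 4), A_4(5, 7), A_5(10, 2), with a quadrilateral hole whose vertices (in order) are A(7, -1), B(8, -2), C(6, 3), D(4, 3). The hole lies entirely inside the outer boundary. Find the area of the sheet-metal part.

Outer boundary:
A_1→A_2: (8)(-4) − (7)(-10) = 38
A_2→A_3: (7)(4) − (3)(-4) = 40
A_3→A_4: (3)(7) − (5)(4) = 1
A_4→A_5: (5)(2) − (10)(7) = -60
A_5→A_1: (10)(-10) − (8)(2) = -116
Σ = -97
Area = |Σ|/2 = 48.5.
Hole:
Σ = (-6) + (36) + (6) + (-25) = 11
Area = |Σ|/2 = 5.5.
Net area = 48.5 − 5.5 = 43.

43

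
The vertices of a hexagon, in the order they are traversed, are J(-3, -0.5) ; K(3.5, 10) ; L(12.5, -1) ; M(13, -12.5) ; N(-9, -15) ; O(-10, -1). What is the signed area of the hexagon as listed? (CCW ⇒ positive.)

-373.25

Cross-terms: -28.25, -128.5, -143.25, -307.5, -141, 2  ⇒  Σ = -746.5
Signed area = Σ/2 = -373.25 (negative ⇒ clockwise traversal).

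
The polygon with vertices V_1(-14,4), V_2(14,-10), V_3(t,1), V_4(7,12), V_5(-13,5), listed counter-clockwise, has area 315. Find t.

15

Write out the shoelace sum; only the two edges meeting at V_3 involve t:
2·Area = [(14·1 − t·(-10)) + (t·12 − 7·1)] + 293
       = 22·t + 300 = 630
⇒ t = 15.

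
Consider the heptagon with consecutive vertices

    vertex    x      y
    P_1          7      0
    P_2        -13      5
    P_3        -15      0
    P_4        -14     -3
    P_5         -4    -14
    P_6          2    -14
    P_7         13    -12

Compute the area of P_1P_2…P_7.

Apply the shoelace formula: 2A = Σ (x_i·y_{i+1} − x_{i+1}·y_i), indices taken mod 7.
Σ = (35) + (75) + (45) + (184) + (84) + (158) + (84) = 665
Area = |Σ|/2 = 332.5.

332.5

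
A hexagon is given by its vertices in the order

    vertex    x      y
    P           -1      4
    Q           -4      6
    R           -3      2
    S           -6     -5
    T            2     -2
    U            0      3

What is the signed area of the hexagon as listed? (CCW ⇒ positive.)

39

Apply the surveyor's formula: 2A = Σ (x_i·y_{i+1} − x_{i+1}·y_i), indices taken mod 6.
P→Q: (-1)(6) − (-4)(4) = 10
Q→R: (-4)(2) − (-3)(6) = 10
R→S: (-3)(-5) − (-6)(2) = 27
S→T: (-6)(-2) − (2)(-5) = 22
T→U: (2)(3) − (0)(-2) = 6
U→P: (0)(4) − (-1)(3) = 3
Σ = 78
Signed area = Σ/2 = 39 (positive ⇒ counter-clockwise traversal).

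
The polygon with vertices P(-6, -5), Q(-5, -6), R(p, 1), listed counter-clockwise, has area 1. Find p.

-10

Write out the shoelace sum; only the two edges meeting at R involve p:
2·Area = [((-5)·1 − p·(-6)) + (p·(-5) − (-6)·1)] + 11
       = 1·p + 12 = 2
⇒ p = -10.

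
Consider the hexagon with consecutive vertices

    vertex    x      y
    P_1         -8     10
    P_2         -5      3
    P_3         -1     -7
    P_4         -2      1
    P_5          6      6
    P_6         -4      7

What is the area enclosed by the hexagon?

Apply the shoelace formula: 2A = Σ (x_i·y_{i+1} − x_{i+1}·y_i), indices taken mod 6.
Σ = (26) + (38) + (-15) + (-18) + (66) + (16) = 113
Area = |Σ|/2 = 56.5.

56.5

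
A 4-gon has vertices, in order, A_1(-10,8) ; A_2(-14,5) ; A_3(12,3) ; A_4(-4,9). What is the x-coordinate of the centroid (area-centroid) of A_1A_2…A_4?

-568/207

Apply the surveyor's formula. First the cross-terms c_i = x_i·y_{i+1} − x_{i+1}·y_i:
  62, -102, 120, 58  ⇒  2A = 138, A = 69.
Then Σ (x_i + x_{i+1})·c_i = -1136, so x̄ = -1136 / (6·69) = -568/207.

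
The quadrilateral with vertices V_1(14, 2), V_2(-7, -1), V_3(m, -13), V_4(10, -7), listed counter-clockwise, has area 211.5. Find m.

-14

The doubled signed area Σ (x_i y_{i+1} − x_{i+1} y_i) is linear in m.
With m=0 it equals 339; the coefficient of m is -6 (from the two edges through V_3).
So -6·m + 339 = 2·211.5 = 423 ⇒ m = -14.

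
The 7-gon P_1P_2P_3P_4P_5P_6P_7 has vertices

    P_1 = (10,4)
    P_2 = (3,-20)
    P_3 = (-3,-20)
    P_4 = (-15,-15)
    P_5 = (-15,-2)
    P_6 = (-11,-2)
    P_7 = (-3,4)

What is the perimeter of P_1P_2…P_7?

|P_1P_2| = √((-7)² + (-24)²) = √625 = 25
|P_2P_3| = √((-6)² + (0)²) = √36 = 6
|P_3P_4| = √((-12)² + (5)²) = √169 = 13
|P_4P_5| = √((0)² + (13)²) = √169 = 13
|P_5P_6| = √((4)² + (0)²) = √16 = 4
|P_6P_7| = √((8)² + (6)²) = √100 = 10
|P_7P_1| = √((13)² + (0)²) = √169 = 13
Perimeter = 25 + 6 + 13 + 13 + 4 + 10 + 13 = 84.

84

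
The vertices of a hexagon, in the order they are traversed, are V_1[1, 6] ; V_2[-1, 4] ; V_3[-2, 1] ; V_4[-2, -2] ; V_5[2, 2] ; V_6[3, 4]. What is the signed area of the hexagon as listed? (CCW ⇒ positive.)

19.5

Cross-terms: 10, 7, 6, 0, 2, 14  ⇒  Σ = 39
Signed area = Σ/2 = 19.5 (positive ⇒ counter-clockwise traversal).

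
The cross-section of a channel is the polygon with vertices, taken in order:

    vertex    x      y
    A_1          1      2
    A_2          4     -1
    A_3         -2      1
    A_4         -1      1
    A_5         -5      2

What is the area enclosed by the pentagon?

Apply the shoelace (surveyor's) formula: 2A = Σ (x_i·y_{i+1} − x_{i+1}·y_i), indices taken mod 5.
Σ = (-9) + (2) + (-1) + (3) + (-12) = -17
Area = |Σ|/2 = 8.5.

8.5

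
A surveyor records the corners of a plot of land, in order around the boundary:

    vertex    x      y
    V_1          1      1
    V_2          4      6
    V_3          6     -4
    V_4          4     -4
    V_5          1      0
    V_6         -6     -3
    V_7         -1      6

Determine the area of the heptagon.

51.5

Apply Gauss's area formula: 2A = Σ (x_i·y_{i+1} − x_{i+1}·y_i), indices taken mod 7.
Cross-terms: 2, -52, -8, 4, -3, -39, -7  ⇒  Σ = -103
Area = |Σ|/2 = 51.5.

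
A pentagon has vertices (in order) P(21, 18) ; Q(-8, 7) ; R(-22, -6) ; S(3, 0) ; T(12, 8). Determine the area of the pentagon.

291.5

Cross-terms: 291, 202, 18, 24, 48  ⇒  Σ = 583
Area = |Σ|/2 = 291.5.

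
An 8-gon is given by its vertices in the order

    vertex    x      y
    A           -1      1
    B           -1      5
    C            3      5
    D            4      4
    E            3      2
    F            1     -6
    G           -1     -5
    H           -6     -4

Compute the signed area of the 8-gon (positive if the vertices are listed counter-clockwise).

-51.5

Apply the shoelace (surveyor's) formula: 2A = Σ (x_i·y_{i+1} − x_{i+1}·y_i), indices taken mod 8.
Σ = (-4) + (-20) + (-8) + (-4) + (-20) + (-11) + (-26) + (-10) = -103
Signed area = Σ/2 = -51.5 (negative ⇒ clockwise traversal).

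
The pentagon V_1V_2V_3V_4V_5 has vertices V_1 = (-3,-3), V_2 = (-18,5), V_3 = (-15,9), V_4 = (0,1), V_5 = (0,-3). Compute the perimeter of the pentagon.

|V_1V_2| = √((-15)² + (8)²) = √289 = 17
|V_2V_3| = √((3)² + (4)²) = √25 = 5
|V_3V_4| = √((15)² + (-8)²) = √289 = 17
|V_4V_5| = √((0)² + (-4)²) = √16 = 4
|V_5V_1| = √((-3)² + (0)²) = √9 = 3
Perimeter = 17 + 5 + 17 + 4 + 3 = 46.

46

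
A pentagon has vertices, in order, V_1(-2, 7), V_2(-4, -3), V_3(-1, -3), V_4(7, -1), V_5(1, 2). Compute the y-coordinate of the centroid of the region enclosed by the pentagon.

36/91

Apply Gauss's area formula. First the cross-terms c_i = x_i·y_{i+1} − x_{i+1}·y_i:
  34, 9, 22, 15, 11  ⇒  2A = 91, A = 45.5.
Then Σ (y_i + y_{i+1})·c_i = 108, so ȳ = 108 / (6·45.5) = 36/91.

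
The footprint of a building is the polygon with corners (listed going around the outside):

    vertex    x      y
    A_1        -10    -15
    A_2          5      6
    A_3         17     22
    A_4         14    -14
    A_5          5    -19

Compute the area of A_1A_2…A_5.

492

Apply the surveyor's formula: 2A = Σ (x_i·y_{i+1} − x_{i+1}·y_i), indices taken mod 5.
Σ = (15) + (8) + (-546) + (-196) + (-265) = -984
Area = |Σ|/2 = 492.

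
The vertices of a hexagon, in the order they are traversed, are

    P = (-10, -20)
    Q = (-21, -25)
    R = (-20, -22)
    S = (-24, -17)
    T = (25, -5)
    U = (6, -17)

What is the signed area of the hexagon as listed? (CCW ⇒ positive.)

Cross-terms: -170, -38, -188, 545, -395, -290  ⇒  Σ = -536
Signed area = Σ/2 = -268 (negative ⇒ clockwise traversal).

-268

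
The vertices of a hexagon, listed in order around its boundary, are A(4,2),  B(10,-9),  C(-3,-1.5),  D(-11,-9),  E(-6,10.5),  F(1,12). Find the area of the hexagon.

Apply the surveyor's formula: 2A = Σ (x_i·y_{i+1} − x_{i+1}·y_i), indices taken mod 6.
A→B: (4)(-9) − (10)(2) = -56
B→C: (10)(-1.5) − (-3)(-9) = -42
C→D: (-3)(-9) − (-11)(-1.5) = 10.5
D→E: (-11)(10.5) − (-6)(-9) = -169.5
E→F: (-6)(12) − (1)(10.5) = -82.5
F→A: (1)(2) − (4)(12) = -46
Σ = -385.5
Area = |Σ|/2 = 192.75.

192.75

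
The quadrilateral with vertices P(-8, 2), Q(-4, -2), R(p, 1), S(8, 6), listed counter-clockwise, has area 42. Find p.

Write out the shoelace sum; only the two edges meeting at R involve p:
2·Area = [((-4)·1 − p·(-2)) + (p·6 − 8·1)] + 88
       = 8·p + 76 = 84
⇒ p = 1.

1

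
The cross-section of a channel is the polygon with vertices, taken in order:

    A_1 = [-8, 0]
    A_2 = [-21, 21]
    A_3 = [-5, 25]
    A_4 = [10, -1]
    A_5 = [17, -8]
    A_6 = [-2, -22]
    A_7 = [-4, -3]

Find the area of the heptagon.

696

Cross-terms: -168, -420, -245, -63, -390, -82, -24  ⇒  Σ = -1392
Area = |Σ|/2 = 696.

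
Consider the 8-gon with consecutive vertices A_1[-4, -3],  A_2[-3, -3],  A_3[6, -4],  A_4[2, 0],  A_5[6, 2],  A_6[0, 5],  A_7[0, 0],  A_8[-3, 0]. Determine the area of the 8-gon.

42

Apply Gauss's area formula: 2A = Σ (x_i·y_{i+1} − x_{i+1}·y_i), indices taken mod 8.
A_1→A_2: (-4)(-3) − (-3)(-3) = 3
A_2→A_3: (-3)(-4) − (6)(-3) = 30
A_3→A_4: (6)(0) − (2)(-4) = 8
A_4→A_5: (2)(2) − (6)(0) = 4
A_5→A_6: (6)(5) − (0)(2) = 30
A_6→A_7: (0)(0) − (0)(5) = 0
A_7→A_8: (0)(0) − (-3)(0) = 0
A_8→A_1: (-3)(-3) − (-4)(0) = 9
Σ = 84
Area = |Σ|/2 = 42.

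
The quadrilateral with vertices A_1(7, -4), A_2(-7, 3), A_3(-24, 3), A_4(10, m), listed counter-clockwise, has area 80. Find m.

-6

The doubled signed area Σ (x_i y_{i+1} − x_{i+1} y_i) is linear in m.
With m=0 it equals -26; the coefficient of m is -31 (from the two edges through A_4).
So -31·m + -26 = 2·80 = 160 ⇒ m = -6.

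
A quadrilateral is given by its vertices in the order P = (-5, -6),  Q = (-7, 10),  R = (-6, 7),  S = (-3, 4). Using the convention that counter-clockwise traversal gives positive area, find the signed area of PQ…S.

-23

Apply the shoelace (surveyor's) formula: 2A = Σ (x_i·y_{i+1} − x_{i+1}·y_i), indices taken mod 4.
Cross-terms: -92, 11, -3, 38  ⇒  Σ = -46
Signed area = Σ/2 = -23 (negative ⇒ clockwise traversal).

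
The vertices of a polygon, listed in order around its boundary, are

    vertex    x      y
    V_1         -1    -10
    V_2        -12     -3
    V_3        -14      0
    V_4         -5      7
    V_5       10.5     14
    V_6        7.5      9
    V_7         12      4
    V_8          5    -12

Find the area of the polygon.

357.5

Apply the shoelace (surveyor's) formula: 2A = Σ (x_i·y_{i+1} − x_{i+1}·y_i), indices taken mod 8.
V_1→V_2: (-1)(-3) − (-12)(-10) = -117
V_2→V_3: (-12)(0) − (-14)(-3) = -42
V_3→V_4: (-14)(7) − (-5)(0) = -98
V_4→V_5: (-5)(14) − (10.5)(7) = -143.5
V_5→V_6: (10.5)(9) − (7.5)(14) = -10.5
V_6→V_7: (7.5)(4) − (12)(9) = -78
V_7→V_8: (12)(-12) − (5)(4) = -164
V_8→V_1: (5)(-10) − (-1)(-12) = -62
Σ = -715
Area = |Σ|/2 = 357.5.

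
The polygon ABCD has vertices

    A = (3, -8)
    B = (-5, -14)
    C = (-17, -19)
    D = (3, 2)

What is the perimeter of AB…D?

62

|AB| = √((-8)² + (-6)²) = √100 = 10
|BC| = √((-12)² + (-5)²) = √169 = 13
|CD| = √((20)² + (21)²) = √841 = 29
|DA| = √((0)² + (-10)²) = √100 = 10
Perimeter = 10 + 13 + 29 + 10 = 62.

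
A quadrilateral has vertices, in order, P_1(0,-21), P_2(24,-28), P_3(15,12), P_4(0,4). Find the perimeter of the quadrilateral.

108

|P_1P_2| = √((24)² + (-7)²) = √625 = 25
|P_2P_3| = √((-9)² + (40)²) = √1681 = 41
|P_3P_4| = √((-15)² + (-8)²) = √289 = 17
|P_4P_1| = √((0)² + (-25)²) = √625 = 25
Perimeter = 25 + 41 + 17 + 25 = 108.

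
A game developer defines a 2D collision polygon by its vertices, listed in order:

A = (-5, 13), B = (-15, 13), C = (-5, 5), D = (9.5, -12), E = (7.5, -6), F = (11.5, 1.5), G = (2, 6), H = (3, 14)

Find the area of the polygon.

Apply Gauss's area formula: 2A = Σ (x_i·y_{i+1} − x_{i+1}·y_i), indices taken mod 8.
Cross-terms: 130, -10, 12.5, 33, 80.25, 66, 10, 109  ⇒  Σ = 430.75
Area = |Σ|/2 = 215.375.

215.375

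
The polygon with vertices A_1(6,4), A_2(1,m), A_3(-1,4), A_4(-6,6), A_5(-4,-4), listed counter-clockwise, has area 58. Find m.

The doubled signed area Σ (x_i y_{i+1} − x_{i+1} y_i) is linear in m.
With m=0 it equals 74; the coefficient of m is 7 (from the two edges through A_2).
So 7·m + 74 = 2·58 = 116 ⇒ m = 6.

6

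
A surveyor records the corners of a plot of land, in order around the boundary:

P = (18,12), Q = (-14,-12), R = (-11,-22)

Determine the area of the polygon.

Apply Gauss's area formula: 2A = Σ (x_i·y_{i+1} − x_{i+1}·y_i), indices taken mod 3.
Cross-terms: -48, 176, 264  ⇒  Σ = 392
Area = |Σ|/2 = 196.

196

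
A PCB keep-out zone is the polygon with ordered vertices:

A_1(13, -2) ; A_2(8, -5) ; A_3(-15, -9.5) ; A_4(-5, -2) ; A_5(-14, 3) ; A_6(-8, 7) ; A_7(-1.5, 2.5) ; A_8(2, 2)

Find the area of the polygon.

Apply the surveyor's formula: 2A = Σ (x_i·y_{i+1} − x_{i+1}·y_i), indices taken mod 8.
Σ = (-49) + (-151) + (-17.5) + (-43) + (-74) + (-9.5) + (-8) + (-30) = -382
Area = |Σ|/2 = 191.

191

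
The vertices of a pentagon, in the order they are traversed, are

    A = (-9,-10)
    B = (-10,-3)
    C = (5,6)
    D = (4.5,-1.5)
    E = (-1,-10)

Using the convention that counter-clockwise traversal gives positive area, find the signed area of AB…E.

-139.5

A→B: (-9)(-3) − (-10)(-10) = -73
B→C: (-10)(6) − (5)(-3) = -45
C→D: (5)(-1.5) − (4.5)(6) = -34.5
D→E: (4.5)(-10) − (-1)(-1.5) = -46.5
E→A: (-1)(-10) − (-9)(-10) = -80
Σ = -279
Signed area = Σ/2 = -139.5 (negative ⇒ clockwise traversal).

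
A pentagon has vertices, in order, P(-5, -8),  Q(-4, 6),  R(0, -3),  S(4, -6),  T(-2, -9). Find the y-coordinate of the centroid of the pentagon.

Apply the shoelace formula. First the cross-terms c_i = x_i·y_{i+1} − x_{i+1}·y_i:
  -62, 12, 12, -48, -29  ⇒  2A = -115, A = -57.5.
Then Σ (y_i + y_{i+1})·c_i = 1265, so ȳ = 1265 / (6·(-57.5)) = -11/3.

-11/3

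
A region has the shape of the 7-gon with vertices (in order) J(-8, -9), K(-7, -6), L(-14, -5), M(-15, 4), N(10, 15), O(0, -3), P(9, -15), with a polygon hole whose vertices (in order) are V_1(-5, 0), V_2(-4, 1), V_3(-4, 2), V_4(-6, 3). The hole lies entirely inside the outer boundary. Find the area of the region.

329

Outer boundary:
Σ = (-15) + (-49) + (-131) + (-265) + (-30) + (27) + (-201) = -664
Area = |Σ|/2 = 332.
Hole:
Σ = (-5) + (-4) + (0) + (15) = 6
Area = |Σ|/2 = 3.
Net area = 332 − 3 = 329.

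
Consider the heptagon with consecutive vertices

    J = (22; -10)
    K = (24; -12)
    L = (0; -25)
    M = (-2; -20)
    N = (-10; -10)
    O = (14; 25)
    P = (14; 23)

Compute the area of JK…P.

819

Apply the shoelace formula: 2A = Σ (x_i·y_{i+1} − x_{i+1}·y_i), indices taken mod 7.
Σ = (-24) + (-600) + (-50) + (-180) + (-110) + (-28) + (-646) = -1638
Area = |Σ|/2 = 819.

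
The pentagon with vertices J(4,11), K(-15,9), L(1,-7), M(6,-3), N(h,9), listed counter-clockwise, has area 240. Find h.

9

Write out the shoelace sum; only the two edges meeting at N involve h:
2·Area = [(6·9 − h·(-3)) + (h·11 − 4·9)] + 336
       = 14·h + 354 = 480
⇒ h = 9.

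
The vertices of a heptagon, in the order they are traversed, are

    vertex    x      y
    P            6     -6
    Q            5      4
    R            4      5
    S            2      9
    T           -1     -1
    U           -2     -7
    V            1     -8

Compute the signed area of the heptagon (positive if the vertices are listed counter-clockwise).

83

P→Q: (6)(4) − (5)(-6) = 54
Q→R: (5)(5) − (4)(4) = 9
R→S: (4)(9) − (2)(5) = 26
S→T: (2)(-1) − (-1)(9) = 7
T→U: (-1)(-7) − (-2)(-1) = 5
U→V: (-2)(-8) − (1)(-7) = 23
V→P: (1)(-6) − (6)(-8) = 42
Σ = 166
Signed area = Σ/2 = 83 (positive ⇒ counter-clockwise traversal).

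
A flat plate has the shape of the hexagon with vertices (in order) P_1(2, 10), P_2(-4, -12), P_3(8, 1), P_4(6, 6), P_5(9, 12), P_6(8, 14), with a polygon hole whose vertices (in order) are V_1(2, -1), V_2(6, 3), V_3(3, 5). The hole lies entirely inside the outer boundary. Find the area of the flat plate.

115

Outer boundary:
Σ = (16) + (92) + (42) + (18) + (30) + (52) = 250
Area = |Σ|/2 = 125.
Hole:
Apply the surveyor's formula: 2A = Σ (x_i·y_{i+1} − x_{i+1}·y_i), indices taken mod 3.
Σ = (12) + (21) + (-13) = 20
Area = |Σ|/2 = 10.
Net area = 125 − 10 = 115.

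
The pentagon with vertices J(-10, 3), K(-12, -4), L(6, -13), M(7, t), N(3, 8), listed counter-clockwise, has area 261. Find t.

Write out the shoelace sum; only the two edges meeting at M involve t:
2·Area = [(6·t − 7·(-13)) + (7·8 − 3·t)] + 345
       = 3·t + 492 = 522
⇒ t = 10.

10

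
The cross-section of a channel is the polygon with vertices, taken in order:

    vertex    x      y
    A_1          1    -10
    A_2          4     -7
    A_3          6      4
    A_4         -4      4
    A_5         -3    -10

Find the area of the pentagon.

Apply Gauss's area formula: 2A = Σ (x_i·y_{i+1} − x_{i+1}·y_i), indices taken mod 5.
A_1→A_2: (1)(-7) − (4)(-10) = 33
A_2→A_3: (4)(4) − (6)(-7) = 58
A_3→A_4: (6)(4) − (-4)(4) = 40
A_4→A_5: (-4)(-10) − (-3)(4) = 52
A_5→A_1: (-3)(-10) − (1)(-10) = 40
Σ = 223
Area = |Σ|/2 = 111.5.

111.5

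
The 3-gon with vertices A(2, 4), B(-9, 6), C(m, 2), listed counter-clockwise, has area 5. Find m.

8

Write out the shoelace sum; only the two edges meeting at C involve m:
2·Area = [((-9)·2 − m·6) + (m·4 − 2·2)] + 48
       = -2·m + 26 = 10
⇒ m = 8.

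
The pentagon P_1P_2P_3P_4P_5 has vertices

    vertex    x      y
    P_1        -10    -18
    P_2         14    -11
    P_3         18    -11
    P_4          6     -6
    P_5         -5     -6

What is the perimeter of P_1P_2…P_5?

|P_1P_2| = √((24)² + (7)²) = √625 = 25
|P_2P_3| = √((4)² + (0)²) = √16 = 4
|P_3P_4| = √((-12)² + (5)²) = √169 = 13
|P_4P_5| = √((-11)² + (0)²) = √121 = 11
|P_5P_1| = √((-5)² + (-12)²) = √169 = 13
Perimeter = 25 + 4 + 13 + 11 + 13 = 66.

66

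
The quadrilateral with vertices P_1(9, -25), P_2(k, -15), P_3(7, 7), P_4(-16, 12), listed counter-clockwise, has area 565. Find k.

Write out the shoelace sum; only the two edges meeting at P_2 involve k:
2·Area = [(9·(-15) − k·(-25)) + (k·7 − 7·(-15))] + 488
       = 32·k + 458 = 1130
⇒ k = 21.

21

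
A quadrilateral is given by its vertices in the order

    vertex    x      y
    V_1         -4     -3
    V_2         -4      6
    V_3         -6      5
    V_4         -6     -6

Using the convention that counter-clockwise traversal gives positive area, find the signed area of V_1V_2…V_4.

Cross-terms: -36, 16, 66, -6  ⇒  Σ = 40
Signed area = Σ/2 = 20 (positive ⇒ counter-clockwise traversal).

20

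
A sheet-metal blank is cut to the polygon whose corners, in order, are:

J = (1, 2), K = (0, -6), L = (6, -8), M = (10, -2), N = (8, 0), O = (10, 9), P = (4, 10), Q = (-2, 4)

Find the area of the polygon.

139

Apply the surveyor's formula: 2A = Σ (x_i·y_{i+1} − x_{i+1}·y_i), indices taken mod 8.
Σ = (-6) + (36) + (68) + (16) + (72) + (64) + (36) + (-8) = 278
Area = |Σ|/2 = 139.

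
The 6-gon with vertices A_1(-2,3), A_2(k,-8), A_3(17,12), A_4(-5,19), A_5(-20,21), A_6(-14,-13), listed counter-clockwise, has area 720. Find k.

The doubled signed area Σ (x_i y_{i+1} − x_{i+1} y_i) is linear in k.
With k=0 it equals 1296; the coefficient of k is 9 (from the two edges through A_2).
So 9·k + 1296 = 2·720 = 1440 ⇒ k = 16.

16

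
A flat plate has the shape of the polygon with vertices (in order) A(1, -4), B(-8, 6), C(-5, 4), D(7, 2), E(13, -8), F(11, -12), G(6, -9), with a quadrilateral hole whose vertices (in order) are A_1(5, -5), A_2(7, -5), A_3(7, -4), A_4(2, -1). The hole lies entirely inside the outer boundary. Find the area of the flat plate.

122.5

Outer boundary:
Apply the surveyor's formula: 2A = Σ (x_i·y_{i+1} − x_{i+1}·y_i), indices taken mod 7.
A→B: (1)(6) − (-8)(-4) = -26
B→C: (-8)(4) − (-5)(6) = -2
C→D: (-5)(2) − (7)(4) = -38
D→E: (7)(-8) − (13)(2) = -82
E→F: (13)(-12) − (11)(-8) = -68
F→G: (11)(-9) − (6)(-12) = -27
G→A: (6)(-4) − (1)(-9) = -15
Σ = -258
Area = |Σ|/2 = 129.
Hole:
Apply the surveyor's formula: 2A = Σ (x_i·y_{i+1} − x_{i+1}·y_i), indices taken mod 4.
Σ = (10) + (7) + (1) + (-5) = 13
Area = |Σ|/2 = 6.5.
Net area = 129 − 6.5 = 122.5.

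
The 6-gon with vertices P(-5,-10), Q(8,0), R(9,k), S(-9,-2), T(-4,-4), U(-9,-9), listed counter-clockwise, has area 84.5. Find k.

2

Write out the shoelace sum; only the two edges meeting at R involve k:
2·Area = [(8·k − 9·0) + (9·(-2) − (-9)·k)] + 153
       = 17·k + 135 = 169
⇒ k = 2.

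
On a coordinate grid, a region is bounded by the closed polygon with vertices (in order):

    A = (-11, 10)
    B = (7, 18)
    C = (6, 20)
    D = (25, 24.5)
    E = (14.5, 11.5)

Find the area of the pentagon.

192.625

Apply the shoelace (surveyor's) formula: 2A = Σ (x_i·y_{i+1} − x_{i+1}·y_i), indices taken mod 5.
Σ = (-268) + (32) + (-353) + (-67.75) + (271.5) = -385.25
Area = |Σ|/2 = 192.625.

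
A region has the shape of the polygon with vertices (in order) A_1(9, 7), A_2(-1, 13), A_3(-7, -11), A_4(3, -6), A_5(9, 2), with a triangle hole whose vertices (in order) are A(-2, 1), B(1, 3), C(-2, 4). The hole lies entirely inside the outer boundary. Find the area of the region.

Outer boundary:
Apply the shoelace (surveyor's) formula: 2A = Σ (x_i·y_{i+1} − x_{i+1}·y_i), indices taken mod 5.
Σ = (124) + (102) + (75) + (60) + (45) = 406
Area = |Σ|/2 = 203.
Hole:
Apply Gauss's area formula: 2A = Σ (x_i·y_{i+1} − x_{i+1}·y_i), indices taken mod 3.
A→B: (-2)(3) − (1)(1) = -7
B→C: (1)(4) − (-2)(3) = 10
C→A: (-2)(1) − (-2)(4) = 6
Σ = 9
Area = |Σ|/2 = 4.5.
Net area = 203 − 4.5 = 198.5.

198.5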